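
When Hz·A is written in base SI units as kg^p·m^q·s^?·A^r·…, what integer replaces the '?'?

-1

Hz = s⁻¹.
Combining: Hz·A = s⁻¹ · A = s⁻¹·A.
The exponent of s is -1.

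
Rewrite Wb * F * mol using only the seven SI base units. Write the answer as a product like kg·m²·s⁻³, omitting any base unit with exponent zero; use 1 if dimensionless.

s²·A·mol

Wb = kg·m²·s⁻²·A⁻¹.
F = kg⁻¹·m⁻²·s⁴·A².
Combining: Wb·F·mol = (kg·m²·s⁻²·A⁻¹) · (kg⁻¹·m⁻²·s⁴·A²) · mol = s²·A·mol.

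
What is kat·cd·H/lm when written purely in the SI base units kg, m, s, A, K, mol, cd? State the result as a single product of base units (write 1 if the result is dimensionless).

kat = s⁻¹·mol.
lm = cd.
So lm⁻¹ = cd⁻¹.
H = kg·m²·s⁻²·A⁻².
Combining: kat·lm⁻¹·cd·H = (s⁻¹·mol) · cd⁻¹ · cd · (kg·m²·s⁻²·A⁻²) = kg·m²·s⁻³·A⁻²·mol.

kg·m²·s⁻³·A⁻²·mol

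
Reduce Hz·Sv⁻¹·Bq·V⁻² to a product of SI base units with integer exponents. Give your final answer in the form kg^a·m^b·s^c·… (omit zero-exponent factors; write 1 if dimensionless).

Hz = 1/s = s⁻¹ (frequency is cycles per second).
Sv = J/kg (equivalent dose = energy per mass),
    = m²·s⁻².
So Sv⁻¹ = m⁻²·s².
Bq = 1/s = s⁻¹ (activity is decays per second).
V = W/A (potential = power per current),
    = kg·m²·s⁻³·A⁻¹.
So V⁻² = kg⁻²·m⁻⁴·s⁶·A².
Combining: Hz·Sv⁻¹·Bq·V⁻² = s⁻¹ · (m⁻²·s²) · s⁻¹ · (kg⁻²·m⁻⁴·s⁶·A²) = kg⁻²·m⁻⁶·s⁶·A².

kg⁻²·m⁻⁶·s⁶·A²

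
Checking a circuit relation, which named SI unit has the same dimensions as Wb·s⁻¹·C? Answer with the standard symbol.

J

Wb = kg·m²·s⁻²·A⁻¹.
C = s·A.
Combining: Wb·s⁻¹·C = (kg·m²·s⁻²·A⁻¹) · s⁻¹ · (s·A) = kg·m²·s⁻².
kg·m²·s⁻² is the base-SI form of the joule.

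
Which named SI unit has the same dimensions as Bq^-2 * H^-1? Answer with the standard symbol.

Bq = 1/s = s⁻¹ (activity is decays per second).
So Bq⁻² = s².
H = Wb/A (inductance = flux per current),
    = kg·m²·s⁻²·A⁻².
So H⁻¹ = kg⁻¹·m⁻²·s²·A².
Combining: Bq⁻²·H⁻¹ = s² · (kg⁻¹·m⁻²·s²·A²) = kg⁻¹·m⁻²·s⁴·A².
kg⁻¹·m⁻²·s⁴·A² is the base-SI form of the farad.

F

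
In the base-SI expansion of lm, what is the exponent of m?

0

lm = cd·sr = cd (luminous flux; sr is dimensionless).
The exponent of m is 0.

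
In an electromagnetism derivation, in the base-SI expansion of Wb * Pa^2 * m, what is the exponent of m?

1

Wb = kg·m²·s⁻²·A⁻¹.
Pa = kg·m⁻¹·s⁻².
So Pa² = kg²·m⁻²·s⁻⁴.
Combining: Wb·Pa²·m = (kg·m²·s⁻²·A⁻¹) · (kg²·m⁻²·s⁻⁴) · m = kg³·m·s⁻⁶·A⁻¹.
The exponent of m is 1.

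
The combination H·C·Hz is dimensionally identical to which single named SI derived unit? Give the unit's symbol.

Wb

H = Wb/A (inductance = flux per current),
    = kg·m²·s⁻²·A⁻².
C = A·s = s·A (charge = current × time).
Hz = 1/s = s⁻¹ (frequency is cycles per second).
Combining: H·C·Hz = (kg·m²·s⁻²·A⁻²) · (s·A) · s⁻¹ = kg·m²·s⁻²·A⁻¹.
kg·m²·s⁻²·A⁻¹ is the base-SI form of the weber.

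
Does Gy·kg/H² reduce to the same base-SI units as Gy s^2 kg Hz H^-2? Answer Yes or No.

Left side:
  Gy = J/kg (absorbed dose = energy per mass),
      = m²·s⁻².
  H = Wb/A (inductance = flux per current),
      = kg·m²·s⁻²·A⁻².
  So H⁻² = kg⁻²·m⁻⁴·s⁴·A⁴.
  Combining: Gy·kg·H⁻² = (m²·s⁻²) · kg · (kg⁻²·m⁻⁴·s⁴·A⁴) = kg⁻¹·m⁻²·s²·A⁴.
Right side:
  Gy = m²·s⁻².
  Hz = s⁻¹.
  H = kg·m²·s⁻²·A⁻².
  So H⁻² = kg⁻²·m⁻⁴·s⁴·A⁴.
  Combining: Gy·s²·kg·Hz·H⁻² = (m²·s⁻²) · s² · kg · s⁻¹ · (kg⁻²·m⁻⁴·s⁴·A⁴) = kg⁻¹·m⁻²·s³·A⁴.
Left is kg⁻¹·m⁻²·s²·A⁴; right is kg⁻¹·m⁻²·s³·A⁴ — different.

No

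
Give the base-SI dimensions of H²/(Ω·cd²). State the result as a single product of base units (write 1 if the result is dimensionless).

Ω = kg·m²·s⁻³·A⁻².
So Ω⁻¹ = kg⁻¹·m⁻²·s³·A².
H = kg·m²·s⁻²·A⁻².
So H² = kg²·m⁴·s⁻⁴·A⁻⁴.
Combining: Ω⁻¹·H²·cd⁻² = (kg⁻¹·m⁻²·s³·A²) · (kg²·m⁴·s⁻⁴·A⁻⁴) · cd⁻² = kg·m²·s⁻¹·A⁻²·cd⁻².

kg·m²·s⁻¹·A⁻²·cd⁻²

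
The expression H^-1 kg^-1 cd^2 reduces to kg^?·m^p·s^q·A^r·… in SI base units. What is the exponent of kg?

-2

H = Wb/A (inductance = flux per current),
    = kg·m²·s⁻²·A⁻².
So H⁻¹ = kg⁻¹·m⁻²·s²·A².
Combining: H⁻¹·kg⁻¹·cd² = (kg⁻¹·m⁻²·s²·A²) · kg⁻¹ · cd² = kg⁻²·m⁻²·s²·A²·cd².
The exponent of kg is -2.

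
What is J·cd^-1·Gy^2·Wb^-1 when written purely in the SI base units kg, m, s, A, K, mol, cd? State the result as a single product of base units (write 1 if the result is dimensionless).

m⁴·s⁻⁴·A·cd⁻¹

J = N·m (work = force × distance),
    = kg·m²·s⁻².
Gy = J/kg (absorbed dose = energy per mass),
    = m²·s⁻².
So Gy² = m⁴·s⁻⁴.
Wb = V·s (flux: a volt is a weber per second),
    = kg·m²·s⁻²·A⁻¹.
So Wb⁻¹ = kg⁻¹·m⁻²·s²·A.
Combining: J·cd⁻¹·Gy²·Wb⁻¹ = (kg·m²·s⁻²) · cd⁻¹ · (m⁴·s⁻⁴) · (kg⁻¹·m⁻²·s²·A) = m⁴·s⁻⁴·A·cd⁻¹.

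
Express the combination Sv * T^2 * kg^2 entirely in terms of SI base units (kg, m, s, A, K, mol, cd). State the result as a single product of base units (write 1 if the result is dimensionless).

Sv = J/kg (equivalent dose = energy per mass),
    = m²·s⁻².
T = Wb/m² (flux density = flux per area),
    = kg·s⁻²·A⁻¹.
So T² = kg²·s⁻⁴·A⁻².
Combining: Sv·T²·kg² = (m²·s⁻²) · (kg²·s⁻⁴·A⁻²) · kg² = kg⁴·m²·s⁻⁶·A⁻².

kg⁴·m²·s⁻⁶·A⁻²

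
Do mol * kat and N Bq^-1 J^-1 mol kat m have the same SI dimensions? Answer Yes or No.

Left side:
  kat = mol/s = s⁻¹·mol (catalytic activity).
  Combining: mol·kat = mol · (s⁻¹·mol) = s⁻¹·mol².
Right side:
  N = kg·m/s² = kg·m·s⁻² (force = mass × acceleration).
  Bq = 1/s = s⁻¹ (activity is decays per second).
  So Bq⁻¹ = s.
  J = N·m (work = force × distance),
      = kg·m²·s⁻².
  So J⁻¹ = kg⁻¹·m⁻²·s².
  kat = mol/s = s⁻¹·mol (catalytic activity).
  Combining: N·Bq⁻¹·J⁻¹·mol·kat·m = (kg·m·s⁻²) · s · (kg⁻¹·m⁻²·s²) · mol · (s⁻¹·mol) · m = mol².
Left is s⁻¹·mol²; right is mol² — different.

No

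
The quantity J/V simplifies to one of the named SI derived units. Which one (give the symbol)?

C

J = N·m (work = force × distance),
    = kg·m²·s⁻².
V = W/A (potential = power per current),
    = kg·m²·s⁻³·A⁻¹.
So V⁻¹ = kg⁻¹·m⁻²·s³·A.
Combining: J·V⁻¹ = (kg·m²·s⁻²) · (kg⁻¹·m⁻²·s³·A) = s·A.
s·A is the base-SI form of the coulomb.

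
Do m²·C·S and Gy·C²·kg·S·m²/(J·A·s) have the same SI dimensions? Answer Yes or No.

Yes

Left side:
  C = A·s = s·A (charge = current × time).
  S = 1/Ω (conductance is reciprocal resistance),
      = kg⁻¹·m⁻²·s³·A².
  Combining: m²·C·S = m² · (s·A) · (kg⁻¹·m⁻²·s³·A²) = kg⁻¹·s⁴·A³.
Right side:
  Gy = J/kg (absorbed dose = energy per mass),
      = m²·s⁻².
  J = N·m (work = force × distance),
      = kg·m²·s⁻².
  So J⁻¹ = kg⁻¹·m⁻²·s².
  C = A·s = s·A (charge = current × time).
  So C² = s²·A².
  S = 1/Ω (conductance is reciprocal resistance),
      = kg⁻¹·m⁻²·s³·A².
  Combining: Gy·J⁻¹·C²·kg·S·A⁻¹·s⁻¹·m² = (m²·s⁻²) · (kg⁻¹·m⁻²·s²) · (s²·A²) · kg · (kg⁻¹·m⁻²·s³·A²) · A⁻¹ · s⁻¹ · m² = kg⁻¹·s⁴·A³.
Both reduce to kg⁻¹·s⁴·A³.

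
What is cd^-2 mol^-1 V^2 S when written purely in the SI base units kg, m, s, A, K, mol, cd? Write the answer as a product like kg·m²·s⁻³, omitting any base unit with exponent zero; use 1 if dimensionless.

kg·m²·s⁻³·mol⁻¹·cd⁻²

V = W/A (potential = power per current),
    = kg·m²·s⁻³·A⁻¹.
So V² = kg²·m⁴·s⁻⁶·A⁻².
S = 1/Ω (conductance is reciprocal resistance),
    = kg⁻¹·m⁻²·s³·A².
Combining: cd⁻²·mol⁻¹·V²·S = cd⁻² · mol⁻¹ · (kg²·m⁴·s⁻⁶·A⁻²) · (kg⁻¹·m⁻²·s³·A²) = kg·m²·s⁻³·mol⁻¹·cd⁻².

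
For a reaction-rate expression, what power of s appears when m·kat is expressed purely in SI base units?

-1

kat = mol/s = s⁻¹·mol (catalytic activity).
Combining: m·kat = m · (s⁻¹·mol) = m·s⁻¹·mol.
The exponent of s is -1.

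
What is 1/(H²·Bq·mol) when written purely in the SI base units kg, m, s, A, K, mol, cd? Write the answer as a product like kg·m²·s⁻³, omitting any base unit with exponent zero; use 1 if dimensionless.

kg⁻²·m⁻⁴·s⁵·A⁴·mol⁻¹

H = Wb/A (inductance = flux per current),
    = kg·m²·s⁻²·A⁻².
So H⁻² = kg⁻²·m⁻⁴·s⁴·A⁴.
Bq = 1/s = s⁻¹ (activity is decays per second).
So Bq⁻¹ = s.
Combining: H⁻²·Bq⁻¹·mol⁻¹ = (kg⁻²·m⁻⁴·s⁴·A⁴) · s · mol⁻¹ = kg⁻²·m⁻⁴·s⁵·A⁴·mol⁻¹.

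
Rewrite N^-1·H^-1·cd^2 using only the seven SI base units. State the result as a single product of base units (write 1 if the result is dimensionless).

N = kg·m/s² = kg·m·s⁻² (force = mass × acceleration).
So N⁻¹ = kg⁻¹·m⁻¹·s².
H = Wb/A (inductance = flux per current),
    = kg·m²·s⁻²·A⁻².
So H⁻¹ = kg⁻¹·m⁻²·s²·A².
Combining: N⁻¹·H⁻¹·cd² = (kg⁻¹·m⁻¹·s²) · (kg⁻¹·m⁻²·s²·A²) · cd² = kg⁻²·m⁻³·s⁴·A²·cd².

kg⁻²·m⁻³·s⁴·A²·cd²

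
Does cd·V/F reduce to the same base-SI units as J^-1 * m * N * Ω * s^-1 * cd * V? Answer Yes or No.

Yes

Left side:
  F = C/V (capacitance = charge per voltage),
      = A·s/(kg·m²·s⁻³·A⁻¹) (substituting C and V),
      = kg⁻¹·m⁻²·s⁴·A².
  So F⁻¹ = kg·m²·s⁻⁴·A⁻².
  V = W/A (potential = power per current),
      = kg·m²·s⁻³·A⁻¹.
  Combining: cd·F⁻¹·V = cd · (kg·m²·s⁻⁴·A⁻²) · (kg·m²·s⁻³·A⁻¹) = kg²·m⁴·s⁻⁷·A⁻³·cd.
Right side:
  J = kg·m²·s⁻².
  So J⁻¹ = kg⁻¹·m⁻²·s².
  N = kg·m·s⁻².
  Ω = kg·m²·s⁻³·A⁻².
  V = kg·m²·s⁻³·A⁻¹.
  Combining: J⁻¹·m·N·Ω·s⁻¹·cd·V = (kg⁻¹·m⁻²·s²) · m · (kg·m·s⁻²) · (kg·m²·s⁻³·A⁻²) · s⁻¹ · cd · (kg·m²·s⁻³·A⁻¹) = kg²·m⁴·s⁻⁷·A⁻³·cd.
Both reduce to kg²·m⁴·s⁻⁷·A⁻³·cd.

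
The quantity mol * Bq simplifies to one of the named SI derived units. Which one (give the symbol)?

Bq = 1/s = s⁻¹ (activity is decays per second).
Combining: mol·Bq = mol · s⁻¹ = s⁻¹·mol.
s⁻¹·mol is the base-SI form of the katal.

kat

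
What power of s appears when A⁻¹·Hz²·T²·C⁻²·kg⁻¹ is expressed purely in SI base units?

Hz = s⁻¹.
So Hz² = s⁻².
T = kg·s⁻²·A⁻¹.
So T² = kg²·s⁻⁴·A⁻².
C = s·A.
So C⁻² = s⁻²·A⁻².
Combining: A⁻¹·Hz²·T²·C⁻²·kg⁻¹ = A⁻¹ · s⁻² · (kg²·s⁻⁴·A⁻²) · (s⁻²·A⁻²) · kg⁻¹ = kg·s⁻⁸·A⁻⁵.
The exponent of s is -8.

-8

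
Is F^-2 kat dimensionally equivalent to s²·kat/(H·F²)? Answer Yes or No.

Left side:
  F = C/V (capacitance = charge per voltage),
      = A·s/(kg·m²·s⁻³·A⁻¹) (substituting C and V),
      = kg⁻¹·m⁻²·s⁴·A².
  So F⁻² = kg²·m⁴·s⁻⁸·A⁻⁴.
  kat = mol/s = s⁻¹·mol (catalytic activity).
  Combining: F⁻²·kat = (kg²·m⁴·s⁻⁸·A⁻⁴) · (s⁻¹·mol) = kg²·m⁴·s⁻⁹·A⁻⁴·mol.
Right side:
  H = kg·m²·s⁻²·A⁻².
  So H⁻¹ = kg⁻¹·m⁻²·s²·A².
  kat = s⁻¹·mol.
  F = kg⁻¹·m⁻²·s⁴·A².
  So F⁻² = kg²·m⁴·s⁻⁸·A⁻⁴.
  Combining: s²·H⁻¹·kat·F⁻² = s² · (kg⁻¹·m⁻²·s²·A²) · (s⁻¹·mol) · (kg²·m⁴·s⁻⁸·A⁻⁴) = kg·m²·s⁻⁵·A⁻²·mol.
Left is kg²·m⁴·s⁻⁹·A⁻⁴·mol; right is kg·m²·s⁻⁵·A⁻²·mol — different.

No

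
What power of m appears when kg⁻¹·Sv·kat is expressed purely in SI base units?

Sv = J/kg (equivalent dose = energy per mass),
    = m²·s⁻².
kat = mol/s = s⁻¹·mol (catalytic activity).
Combining: kg⁻¹·Sv·kat = kg⁻¹ · (m²·s⁻²) · (s⁻¹·mol) = kg⁻¹·m²·s⁻³·mol.
The exponent of m is 2.

2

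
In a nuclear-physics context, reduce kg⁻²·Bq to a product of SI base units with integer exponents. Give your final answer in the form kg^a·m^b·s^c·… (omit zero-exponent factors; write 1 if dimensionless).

Bq = 1/s = s⁻¹ (activity is decays per second).
Combining: kg⁻²·Bq = kg⁻² · s⁻¹ = kg⁻²·s⁻¹.

kg⁻²·s⁻¹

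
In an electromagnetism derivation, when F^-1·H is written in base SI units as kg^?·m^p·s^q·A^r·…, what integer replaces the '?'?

F = kg⁻¹·m⁻²·s⁴·A².
So F⁻¹ = kg·m²·s⁻⁴·A⁻².
H = kg·m²·s⁻²·A⁻².
Combining: F⁻¹·H = (kg·m²·s⁻⁴·A⁻²) · (kg·m²·s⁻²·A⁻²) = kg²·m⁴·s⁻⁶·A⁻⁴.
The exponent of kg is 2.

2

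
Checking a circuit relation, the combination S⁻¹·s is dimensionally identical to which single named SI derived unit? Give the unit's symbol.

H

S = kg⁻¹·m⁻²·s³·A².
So S⁻¹ = kg·m²·s⁻³·A⁻².
Combining: S⁻¹·s = (kg·m²·s⁻³·A⁻²) · s = kg·m²·s⁻²·A⁻².
kg·m²·s⁻²·A⁻² is the base-SI form of the henry.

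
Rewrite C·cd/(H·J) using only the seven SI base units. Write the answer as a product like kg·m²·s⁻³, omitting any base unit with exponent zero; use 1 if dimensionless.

C = A·s = s·A (charge = current × time).
H = Wb/A (inductance = flux per current),
    = kg·m²·s⁻²·A⁻².
So H⁻¹ = kg⁻¹·m⁻²·s²·A².
J = N·m (work = force × distance),
    = kg·m²·s⁻².
So J⁻¹ = kg⁻¹·m⁻²·s².
Combining: C·H⁻¹·cd·J⁻¹ = (s·A) · (kg⁻¹·m⁻²·s²·A²) · cd · (kg⁻¹·m⁻²·s²) = kg⁻²·m⁻⁴·s⁵·A³·cd.

kg⁻²·m⁻⁴·s⁵·A³·cd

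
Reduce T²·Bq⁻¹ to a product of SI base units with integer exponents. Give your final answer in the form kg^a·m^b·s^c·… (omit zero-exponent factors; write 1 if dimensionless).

kg²·s⁻³·A⁻²

T = kg·s⁻²·A⁻¹.
So T² = kg²·s⁻⁴·A⁻².
Bq = s⁻¹.
So Bq⁻¹ = s.
Combining: T²·Bq⁻¹ = (kg²·s⁻⁴·A⁻²) · s = kg²·s⁻³·A⁻².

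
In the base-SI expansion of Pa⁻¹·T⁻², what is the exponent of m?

Pa = N/m² (pressure = force per area),
    = kg·m⁻¹·s⁻².
So Pa⁻¹ = kg⁻¹·m·s².
T = Wb/m² (flux density = flux per area),
    = kg·s⁻²·A⁻¹.
So T⁻² = kg⁻²·s⁴·A².
Combining: Pa⁻¹·T⁻² = (kg⁻¹·m·s²) · (kg⁻²·s⁴·A²) = kg⁻³·m·s⁶·A².
The exponent of m is 1.

1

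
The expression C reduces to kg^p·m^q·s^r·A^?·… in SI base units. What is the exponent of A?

C = s·A.
The exponent of A is 1.

1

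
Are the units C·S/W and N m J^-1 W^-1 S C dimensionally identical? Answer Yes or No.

Left side:
  W = kg·m²·s⁻³.
  So W⁻¹ = kg⁻¹·m⁻²·s³.
  C = s·A.
  S = kg⁻¹·m⁻²·s³·A².
  Combining: W⁻¹·C·S = (kg⁻¹·m⁻²·s³) · (s·A) · (kg⁻¹·m⁻²·s³·A²) = kg⁻²·m⁻⁴·s⁷·A³.
Right side:
  N = kg·m·s⁻².
  J = kg·m²·s⁻².
  So J⁻¹ = kg⁻¹·m⁻²·s².
  W = kg·m²·s⁻³.
  So W⁻¹ = kg⁻¹·m⁻²·s³.
  S = kg⁻¹·m⁻²·s³·A².
  C = s·A.
  Combining: N·m·J⁻¹·W⁻¹·S·C = (kg·m·s⁻²) · m · (kg⁻¹·m⁻²·s²) · (kg⁻¹·m⁻²·s³) · (kg⁻¹·m⁻²·s³·A²) · (s·A) = kg⁻²·m⁻⁴·s⁷·A³.
Both reduce to kg⁻²·m⁻⁴·s⁷·A³.

Yes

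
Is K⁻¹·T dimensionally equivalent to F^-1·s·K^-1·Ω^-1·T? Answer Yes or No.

Yes

Left side:
  T = kg·s⁻²·A⁻¹.
  Combining: K⁻¹·T = K⁻¹ · (kg·s⁻²·A⁻¹) = kg·s⁻²·A⁻¹·K⁻¹.
Right side:
  F = kg⁻¹·m⁻²·s⁴·A².
  So F⁻¹ = kg·m²·s⁻⁴·A⁻².
  Ω = kg·m²·s⁻³·A⁻².
  So Ω⁻¹ = kg⁻¹·m⁻²·s³·A².
  T = kg·s⁻²·A⁻¹.
  Combining: F⁻¹·s·K⁻¹·Ω⁻¹·T = (kg·m²·s⁻⁴·A⁻²) · s · K⁻¹ · (kg⁻¹·m⁻²·s³·A²) · (kg·s⁻²·A⁻¹) = kg·s⁻²·A⁻¹·K⁻¹.
Both reduce to kg·s⁻²·A⁻¹·K⁻¹.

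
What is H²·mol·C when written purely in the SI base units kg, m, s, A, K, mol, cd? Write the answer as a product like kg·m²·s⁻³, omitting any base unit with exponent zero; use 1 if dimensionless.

kg²·m⁴·s⁻³·A⁻³·mol

H = Wb/A (inductance = flux per current),
    = kg·m²·s⁻²·A⁻².
So H² = kg²·m⁴·s⁻⁴·A⁻⁴.
C = A·s = s·A (charge = current × time).
Combining: H²·mol·C = (kg²·m⁴·s⁻⁴·A⁻⁴) · mol · (s·A) = kg²·m⁴·s⁻³·A⁻³·mol.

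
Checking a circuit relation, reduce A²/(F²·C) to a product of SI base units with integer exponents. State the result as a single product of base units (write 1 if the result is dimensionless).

kg²·m⁴·s⁻⁹·A⁻³

F = kg⁻¹·m⁻²·s⁴·A².
So F⁻² = kg²·m⁴·s⁻⁸·A⁻⁴.
C = s·A.
So C⁻¹ = s⁻¹·A⁻¹.
Combining: F⁻²·A²·C⁻¹ = (kg²·m⁴·s⁻⁸·A⁻⁴) · A² · (s⁻¹·A⁻¹) = kg²·m⁴·s⁻⁹·A⁻³.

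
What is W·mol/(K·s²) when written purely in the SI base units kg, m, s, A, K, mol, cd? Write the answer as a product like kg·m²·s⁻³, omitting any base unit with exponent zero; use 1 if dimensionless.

W = J/s (power = energy per time),
    = kg·m²·s⁻³.
Combining: W·K⁻¹·s⁻²·mol = (kg·m²·s⁻³) · K⁻¹ · s⁻² · mol = kg·m²·s⁻⁵·K⁻¹·mol.

kg·m²·s⁻⁵·K⁻¹·mol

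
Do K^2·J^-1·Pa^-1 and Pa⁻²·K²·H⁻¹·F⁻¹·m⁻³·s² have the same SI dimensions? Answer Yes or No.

Yes

Left side:
  J = N·m (work = force × distance),
      = kg·m²·s⁻².
  So J⁻¹ = kg⁻¹·m⁻²·s².
  Pa = N/m² (pressure = force per area),
      = kg·m⁻¹·s⁻².
  So Pa⁻¹ = kg⁻¹·m·s².
  Combining: K²·J⁻¹·Pa⁻¹ = K² · (kg⁻¹·m⁻²·s²) · (kg⁻¹·m·s²) = kg⁻²·m⁻¹·s⁴·K².
Right side:
  Pa = N/m² (pressure = force per area),
      = kg·m⁻¹·s⁻².
  So Pa⁻² = kg⁻²·m²·s⁴.
  H = Wb/A (inductance = flux per current),
      = kg·m²·s⁻²·A⁻².
  So H⁻¹ = kg⁻¹·m⁻²·s²·A².
  F = C/V (capacitance = charge per voltage),
      = A·s/(kg·m²·s⁻³·A⁻¹) (substituting C and V),
      = kg⁻¹·m⁻²·s⁴·A².
  So F⁻¹ = kg·m²·s⁻⁴·A⁻².
  Combining: Pa⁻²·K²·H⁻¹·F⁻¹·m⁻³·s² = (kg⁻²·m²·s⁴) · K² · (kg⁻¹·m⁻²·s²·A²) · (kg·m²·s⁻⁴·A⁻²) · m⁻³ · s² = kg⁻²·m⁻¹·s⁴·K².
Both reduce to kg⁻²·m⁻¹·s⁴·K².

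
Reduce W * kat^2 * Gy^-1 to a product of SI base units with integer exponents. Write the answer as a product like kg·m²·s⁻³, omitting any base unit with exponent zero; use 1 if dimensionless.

W = J/s (power = energy per time),
    = kg·m²·s⁻³.
kat = mol/s = s⁻¹·mol (catalytic activity).
So kat² = s⁻²·mol².
Gy = J/kg (absorbed dose = energy per mass),
    = m²·s⁻².
So Gy⁻¹ = m⁻²·s².
Combining: W·kat²·Gy⁻¹ = (kg·m²·s⁻³) · (s⁻²·mol²) · (m⁻²·s²) = kg·s⁻³·mol².

kg·s⁻³·mol²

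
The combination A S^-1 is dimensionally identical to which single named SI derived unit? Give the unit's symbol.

V

S = 1/Ω (conductance is reciprocal resistance),
    = kg⁻¹·m⁻²·s³·A².
So S⁻¹ = kg·m²·s⁻³·A⁻².
Combining: A·S⁻¹ = A · (kg·m²·s⁻³·A⁻²) = kg·m²·s⁻³·A⁻¹.
kg·m²·s⁻³·A⁻¹ is the base-SI form of the volt.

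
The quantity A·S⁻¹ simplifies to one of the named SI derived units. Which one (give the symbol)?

V

S = 1/Ω (conductance is reciprocal resistance),
    = kg⁻¹·m⁻²·s³·A².
So S⁻¹ = kg·m²·s⁻³·A⁻².
Combining: A·S⁻¹ = A · (kg·m²·s⁻³·A⁻²) = kg·m²·s⁻³·A⁻¹.
kg·m²·s⁻³·A⁻¹ is the base-SI form of the volt.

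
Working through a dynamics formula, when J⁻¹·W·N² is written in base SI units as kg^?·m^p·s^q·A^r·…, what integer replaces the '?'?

J = kg·m²·s⁻².
So J⁻¹ = kg⁻¹·m⁻²·s².
W = kg·m²·s⁻³.
N = kg·m·s⁻².
So N² = kg²·m²·s⁻⁴.
Combining: J⁻¹·W·N² = (kg⁻¹·m⁻²·s²) · (kg·m²·s⁻³) · (kg²·m²·s⁻⁴) = kg²·m²·s⁻⁵.
The exponent of kg is 2.

2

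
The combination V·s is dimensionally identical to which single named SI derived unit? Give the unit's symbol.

Wb

V = kg·m²·s⁻³·A⁻¹.
Combining: V·s = (kg·m²·s⁻³·A⁻¹) · s = kg·m²·s⁻²·A⁻¹.
kg·m²·s⁻²·A⁻¹ is the base-SI form of the weber.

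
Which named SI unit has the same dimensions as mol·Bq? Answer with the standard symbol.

kat

Bq = s⁻¹.
Combining: mol·Bq = mol · s⁻¹ = s⁻¹·mol.
s⁻¹·mol is the base-SI form of the katal.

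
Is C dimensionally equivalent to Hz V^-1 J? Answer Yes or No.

Left side:
  C = s·A.
Right side:
  Hz = 1/s = s⁻¹ (frequency is cycles per second).
  V = W/A (potential = power per current),
      = kg·m²·s⁻³·A⁻¹.
  So V⁻¹ = kg⁻¹·m⁻²·s³·A.
  J = N·m (work = force × distance),
      = kg·m²·s⁻².
  Combining: Hz·V⁻¹·J = s⁻¹ · (kg⁻¹·m⁻²·s³·A) · (kg·m²·s⁻²) = A.
Left is s·A; right is A — different.

No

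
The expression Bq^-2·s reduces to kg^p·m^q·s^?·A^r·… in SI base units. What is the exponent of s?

3

Bq = s⁻¹.
So Bq⁻² = s².
Combining: Bq⁻²·s = s² · s = s³.
The exponent of s is 3.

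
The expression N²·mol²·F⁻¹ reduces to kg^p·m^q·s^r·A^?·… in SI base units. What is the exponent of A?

N = kg·m/s² = kg·m·s⁻² (force = mass × acceleration).
So N² = kg²·m²·s⁻⁴.
F = C/V (capacitance = charge per voltage),
    = A·s/(kg·m²·s⁻³·A⁻¹) (substituting C and V),
    = kg⁻¹·m⁻²·s⁴·A².
So F⁻¹ = kg·m²·s⁻⁴·A⁻².
Combining: N²·mol²·F⁻¹ = (kg²·m²·s⁻⁴) · mol² · (kg·m²·s⁻⁴·A⁻²) = kg³·m⁴·s⁻⁸·A⁻²·mol².
The exponent of A is -2.

-2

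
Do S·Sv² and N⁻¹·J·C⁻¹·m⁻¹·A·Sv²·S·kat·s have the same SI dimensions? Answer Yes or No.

No

Left side:
  S = kg⁻¹·m⁻²·s³·A².
  Sv = m²·s⁻².
  So Sv² = m⁴·s⁻⁴.
  Combining: S·Sv² = (kg⁻¹·m⁻²·s³·A²) · (m⁴·s⁻⁴) = kg⁻¹·m²·s⁻¹·A².
Right side:
  N = kg·m·s⁻².
  So N⁻¹ = kg⁻¹·m⁻¹·s².
  J = kg·m²·s⁻².
  C = s·A.
  So C⁻¹ = s⁻¹·A⁻¹.
  Sv = m²·s⁻².
  So Sv² = m⁴·s⁻⁴.
  S = kg⁻¹·m⁻²·s³·A².
  kat = s⁻¹·mol.
  Combining: N⁻¹·J·C⁻¹·m⁻¹·A·Sv²·S·kat·s = (kg⁻¹·m⁻¹·s²) · (kg·m²·s⁻²) · (s⁻¹·A⁻¹) · m⁻¹ · A · (m⁴·s⁻⁴) · (kg⁻¹·m⁻²·s³·A²) · (s⁻¹·mol) · s = kg⁻¹·m²·s⁻²·A²·mol.
Left is kg⁻¹·m²·s⁻¹·A²; right is kg⁻¹·m²·s⁻²·A²·mol — different.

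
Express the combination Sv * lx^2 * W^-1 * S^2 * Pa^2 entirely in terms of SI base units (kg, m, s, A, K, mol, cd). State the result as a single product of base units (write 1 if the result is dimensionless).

kg⁻¹·m⁻¹⁰·s³·A⁴·cd²

Sv = m²·s⁻².
lx = m⁻²·cd.
So lx² = m⁻⁴·cd².
W = kg·m²·s⁻³.
So W⁻¹ = kg⁻¹·m⁻²·s³.
S = kg⁻¹·m⁻²·s³·A².
So S² = kg⁻²·m⁻⁴·s⁶·A⁴.
Pa = kg·m⁻¹·s⁻².
So Pa² = kg²·m⁻²·s⁻⁴.
Combining: Sv·lx²·W⁻¹·S²·Pa² = (m²·s⁻²) · (m⁻⁴·cd²) · (kg⁻¹·m⁻²·s³) · (kg⁻²·m⁻⁴·s⁶·A⁴) · (kg²·m⁻²·s⁻⁴) = kg⁻¹·m⁻¹⁰·s³·A⁴·cd².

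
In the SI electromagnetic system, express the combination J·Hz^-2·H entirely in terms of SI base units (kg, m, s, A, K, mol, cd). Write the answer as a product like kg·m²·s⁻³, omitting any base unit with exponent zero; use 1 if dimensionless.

J = N·m (work = force × distance),
    = kg·m²·s⁻².
Hz = 1/s = s⁻¹ (frequency is cycles per second).
So Hz⁻² = s².
H = Wb/A (inductance = flux per current),
    = kg·m²·s⁻²·A⁻².
Combining: J·Hz⁻²·H = (kg·m²·s⁻²) · s² · (kg·m²·s⁻²·A⁻²) = kg²·m⁴·s⁻²·A⁻².

kg²·m⁴·s⁻²·A⁻²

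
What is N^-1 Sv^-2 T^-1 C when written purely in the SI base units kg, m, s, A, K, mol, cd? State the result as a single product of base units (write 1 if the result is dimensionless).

N = kg·m/s² = kg·m·s⁻² (force = mass × acceleration).
So N⁻¹ = kg⁻¹·m⁻¹·s².
Sv = J/kg (equivalent dose = energy per mass),
    = m²·s⁻².
So Sv⁻² = m⁻⁴·s⁴.
T = Wb/m² (flux density = flux per area),
    = kg·s⁻²·A⁻¹.
So T⁻¹ = kg⁻¹·s²·A.
C = A·s = s·A (charge = current × time).
Combining: N⁻¹·Sv⁻²·T⁻¹·C = (kg⁻¹·m⁻¹·s²) · (m⁻⁴·s⁴) · (kg⁻¹·s²·A) · (s·A) = kg⁻²·m⁻⁵·s⁹·A².

kg⁻²·m⁻⁵·s⁹·A²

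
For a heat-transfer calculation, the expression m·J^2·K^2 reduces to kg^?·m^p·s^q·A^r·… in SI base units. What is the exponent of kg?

J = N·m (work = force × distance),
    = kg·m²·s⁻².
So J² = kg²·m⁴·s⁻⁴.
Combining: m·J²·K² = m · (kg²·m⁴·s⁻⁴) · K² = kg²·m⁵·s⁻⁴·K².
The exponent of kg is 2.

2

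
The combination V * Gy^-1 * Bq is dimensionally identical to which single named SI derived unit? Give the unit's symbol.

V = W/A (potential = power per current),
    = kg·m²·s⁻³·A⁻¹.
Gy = J/kg (absorbed dose = energy per mass),
    = m²·s⁻².
So Gy⁻¹ = m⁻²·s².
Bq = 1/s = s⁻¹ (activity is decays per second).
Combining: V·Gy⁻¹·Bq = (kg·m²·s⁻³·A⁻¹) · (m⁻²·s²) · s⁻¹ = kg·s⁻²·A⁻¹.
kg·s⁻²·A⁻¹ is the base-SI form of the tesla.

T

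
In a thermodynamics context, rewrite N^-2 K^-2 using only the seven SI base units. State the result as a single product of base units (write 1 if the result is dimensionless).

kg⁻²·m⁻²·s⁴·K⁻²

N = kg·m·s⁻².
So N⁻² = kg⁻²·m⁻²·s⁴.
Combining: N⁻²·K⁻² = (kg⁻²·m⁻²·s⁴) · K⁻² = kg⁻²·m⁻²·s⁴·K⁻².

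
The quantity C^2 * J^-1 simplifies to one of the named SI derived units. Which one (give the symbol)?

F

C = s·A.
So C² = s²·A².
J = kg·m²·s⁻².
So J⁻¹ = kg⁻¹·m⁻²·s².
Combining: C²·J⁻¹ = (s²·A²) · (kg⁻¹·m⁻²·s²) = kg⁻¹·m⁻²·s⁴·A².
kg⁻¹·m⁻²·s⁴·A² is the base-SI form of the farad.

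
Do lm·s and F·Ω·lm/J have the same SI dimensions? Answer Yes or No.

Left side:
  lm = cd.
  Combining: lm·s = cd · s = s·cd.
Right side:
  F = C/V (capacitance = charge per voltage),
      = A·s/(kg·m²·s⁻³·A⁻¹) (substituting C and V),
      = kg⁻¹·m⁻²·s⁴·A².
  Ω = V/A (resistance = voltage per current),
      = kg·m²·s⁻³·A⁻².
  J = N·m (work = force × distance),
      = kg·m²·s⁻².
  So J⁻¹ = kg⁻¹·m⁻²·s².
  lm = cd·sr = cd (luminous flux; sr is dimensionless).
  Combining: F·Ω·J⁻¹·lm = (kg⁻¹·m⁻²·s⁴·A²) · (kg·m²·s⁻³·A⁻²) · (kg⁻¹·m⁻²·s²) · cd = kg⁻¹·m⁻²·s³·cd.
Left is s·cd; right is kg⁻¹·m⁻²·s³·cd — different.

No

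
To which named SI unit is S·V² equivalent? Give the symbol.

S = 1/Ω (conductance is reciprocal resistance),
    = kg⁻¹·m⁻²·s³·A².
V = W/A (potential = power per current),
    = kg·m²·s⁻³·A⁻¹.
So V² = kg²·m⁴·s⁻⁶·A⁻².
Combining: S·V² = (kg⁻¹·m⁻²·s³·A²) · (kg²·m⁴·s⁻⁶·A⁻²) = kg·m²·s⁻³.
kg·m²·s⁻³ is the base-SI form of the watt.

W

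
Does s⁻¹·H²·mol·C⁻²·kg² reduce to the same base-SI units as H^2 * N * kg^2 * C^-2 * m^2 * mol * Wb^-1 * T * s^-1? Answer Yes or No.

Left side:
  H = Wb/A (inductance = flux per current),
      = kg·m²·s⁻²·A⁻².
  So H² = kg²·m⁴·s⁻⁴·A⁻⁴.
  C = A·s = s·A (charge = current × time).
  So C⁻² = s⁻²·A⁻².
  Combining: s⁻¹·H²·mol·C⁻²·kg² = s⁻¹ · (kg²·m⁴·s⁻⁴·A⁻⁴) · mol · (s⁻²·A⁻²) · kg² = kg⁴·m⁴·s⁻⁷·A⁻⁶·mol.
Right side:
  H = Wb/A (inductance = flux per current),
      = kg·m²·s⁻²·A⁻².
  So H² = kg²·m⁴·s⁻⁴·A⁻⁴.
  N = kg·m/s² = kg·m·s⁻² (force = mass × acceleration).
  C = A·s = s·A (charge = current × time).
  So C⁻² = s⁻²·A⁻².
  Wb = V·s (flux: a volt is a weber per second),
      = kg·m²·s⁻²·A⁻¹.
  So Wb⁻¹ = kg⁻¹·m⁻²·s²·A.
  T = Wb/m² (flux density = flux per area),
      = kg·s⁻²·A⁻¹.
  Combining: H²·N·kg²·C⁻²·m²·mol·Wb⁻¹·T·s⁻¹ = (kg²·m⁴·s⁻⁴·A⁻⁴) · (kg·m·s⁻²) · kg² · (s⁻²·A⁻²) · m² · mol · (kg⁻¹·m⁻²·s²·A) · (kg·s⁻²·A⁻¹) · s⁻¹ = kg⁵·m⁵·s⁻⁹·A⁻⁶·mol.
Left is kg⁴·m⁴·s⁻⁷·A⁻⁶·mol; right is kg⁵·m⁵·s⁻⁹·A⁻⁶·mol — different.

No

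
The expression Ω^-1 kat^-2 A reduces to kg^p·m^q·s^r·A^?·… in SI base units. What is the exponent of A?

3

Ω = V/A (resistance = voltage per current),
    = kg·m²·s⁻³·A⁻².
So Ω⁻¹ = kg⁻¹·m⁻²·s³·A².
kat = mol/s = s⁻¹·mol (catalytic activity).
So kat⁻² = s²·mol⁻².
Combining: Ω⁻¹·kat⁻²·A = (kg⁻¹·m⁻²·s³·A²) · (s²·mol⁻²) · A = kg⁻¹·m⁻²·s⁵·A³·mol⁻².
The exponent of A is 3.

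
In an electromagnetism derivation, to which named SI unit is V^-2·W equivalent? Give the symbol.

V = kg·m²·s⁻³·A⁻¹.
So V⁻² = kg⁻²·m⁻⁴·s⁶·A².
W = kg·m²·s⁻³.
Combining: V⁻²·W = (kg⁻²·m⁻⁴·s⁶·A²) · (kg·m²·s⁻³) = kg⁻¹·m⁻²·s³·A².
kg⁻¹·m⁻²·s³·A² is the base-SI form of the siemens.

S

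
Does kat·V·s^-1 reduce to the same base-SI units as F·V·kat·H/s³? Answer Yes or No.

Yes

Left side:
  kat = mol/s = s⁻¹·mol (catalytic activity).
  V = W/A (potential = power per current),
      = kg·m²·s⁻³·A⁻¹.
  Combining: kat·V·s⁻¹ = (s⁻¹·mol) · (kg·m²·s⁻³·A⁻¹) · s⁻¹ = kg·m²·s⁻⁵·A⁻¹·mol.
Right side:
  F = C/V (capacitance = charge per voltage),
      = A·s/(kg·m²·s⁻³·A⁻¹) (substituting C and V),
      = kg⁻¹·m⁻²·s⁴·A².
  V = W/A (potential = power per current),
      = kg·m²·s⁻³·A⁻¹.
  kat = mol/s = s⁻¹·mol (catalytic activity).
  H = Wb/A (inductance = flux per current),
      = kg·m²·s⁻²·A⁻².
  Combining: F·s⁻³·V·kat·H = (kg⁻¹·m⁻²·s⁴·A²) · s⁻³ · (kg·m²·s⁻³·A⁻¹) · (s⁻¹·mol) · (kg·m²·s⁻²·A⁻²) = kg·m²·s⁻⁵·A⁻¹·mol.
Both reduce to kg·m²·s⁻⁵·A⁻¹·mol.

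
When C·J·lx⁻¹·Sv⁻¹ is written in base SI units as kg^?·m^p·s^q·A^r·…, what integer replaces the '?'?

C = s·A.
J = kg·m²·s⁻².
lx = m⁻²·cd.
So lx⁻¹ = m²·cd⁻¹.
Sv = m²·s⁻².
So Sv⁻¹ = m⁻²·s².
Combining: C·J·lx⁻¹·Sv⁻¹ = (s·A) · (kg·m²·s⁻²) · (m²·cd⁻¹) · (m⁻²·s²) = kg·m²·s·A·cd⁻¹.
The exponent of kg is 1.

1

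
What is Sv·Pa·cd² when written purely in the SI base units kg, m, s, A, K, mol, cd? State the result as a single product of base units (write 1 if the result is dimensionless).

Sv = J/kg (equivalent dose = energy per mass),
    = m²·s⁻².
Pa = N/m² (pressure = force per area),
    = kg·m⁻¹·s⁻².
Combining: Sv·Pa·cd² = (m²·s⁻²) · (kg·m⁻¹·s⁻²) · cd² = kg·m·s⁻⁴·cd².

kg·m·s⁻⁴·cd²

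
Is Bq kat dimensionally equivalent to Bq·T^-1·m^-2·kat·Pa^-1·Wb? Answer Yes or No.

Left side:
  Bq = s⁻¹.
  kat = s⁻¹·mol.
  Combining: Bq·kat = s⁻¹ · (s⁻¹·mol) = s⁻²·mol.
Right side:
  Bq = 1/s = s⁻¹ (activity is decays per second).
  T = Wb/m² (flux density = flux per area),
      = kg·s⁻²·A⁻¹.
  So T⁻¹ = kg⁻¹·s²·A.
  kat = mol/s = s⁻¹·mol (catalytic activity).
  Pa = N/m² (pressure = force per area),
      = kg·m⁻¹·s⁻².
  So Pa⁻¹ = kg⁻¹·m·s².
  Wb = V·s (flux: a volt is a weber per second),
      = kg·m²·s⁻²·A⁻¹.
  Combining: Bq·T⁻¹·m⁻²·kat·Pa⁻¹·Wb = s⁻¹ · (kg⁻¹·s²·A) · m⁻² · (s⁻¹·mol) · (kg⁻¹·m·s²) · (kg·m²·s⁻²·A⁻¹) = kg⁻¹·m·mol.
Left is s⁻²·mol; right is kg⁻¹·m·mol — different.

No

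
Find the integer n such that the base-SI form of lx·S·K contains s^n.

lx = lm/m² (illuminance = luminous flux per area),
    = m⁻²·cd.
S = 1/Ω (conductance is reciprocal resistance),
    = kg⁻¹·m⁻²·s³·A².
Combining: lx·S·K = (m⁻²·cd) · (kg⁻¹·m⁻²·s³·A²) · K = kg⁻¹·m⁻⁴·s³·A²·K·cd.
The exponent of s is 3.

3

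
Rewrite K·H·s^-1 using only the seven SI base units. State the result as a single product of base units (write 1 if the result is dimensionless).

kg·m²·s⁻³·A⁻²·K

H = Wb/A (inductance = flux per current),
    = kg·m²·s⁻²·A⁻².
Combining: K·H·s⁻¹ = K · (kg·m²·s⁻²·A⁻²) · s⁻¹ = kg·m²·s⁻³·A⁻²·K.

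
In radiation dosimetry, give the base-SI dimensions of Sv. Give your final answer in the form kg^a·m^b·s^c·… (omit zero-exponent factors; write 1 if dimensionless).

m²·s⁻²

Sv = J/kg (equivalent dose = energy per mass),
    = m²·s⁻².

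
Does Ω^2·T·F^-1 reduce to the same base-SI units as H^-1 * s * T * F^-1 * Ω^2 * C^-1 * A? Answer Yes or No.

Left side:
  Ω = kg·m²·s⁻³·A⁻².
  So Ω² = kg²·m⁴·s⁻⁶·A⁻⁴.
  T = kg·s⁻²·A⁻¹.
  F = kg⁻¹·m⁻²·s⁴·A².
  So F⁻¹ = kg·m²·s⁻⁴·A⁻².
  Combining: Ω²·T·F⁻¹ = (kg²·m⁴·s⁻⁶·A⁻⁴) · (kg·s⁻²·A⁻¹) · (kg·m²·s⁻⁴·A⁻²) = kg⁴·m⁶·s⁻¹²·A⁻⁷.
Right side:
  H = Wb/A (inductance = flux per current),
      = kg·m²·s⁻²·A⁻².
  So H⁻¹ = kg⁻¹·m⁻²·s²·A².
  T = Wb/m² (flux density = flux per area),
      = kg·s⁻²·A⁻¹.
  F = C/V (capacitance = charge per voltage),
      = A·s/(kg·m²·s⁻³·A⁻¹) (substituting C and V),
      = kg⁻¹·m⁻²·s⁴·A².
  So F⁻¹ = kg·m²·s⁻⁴·A⁻².
  Ω = V/A (resistance = voltage per current),
      = kg·m²·s⁻³·A⁻².
  So Ω² = kg²·m⁴·s⁻⁶·A⁻⁴.
  C = A·s = s·A (charge = current × time).
  So C⁻¹ = s⁻¹·A⁻¹.
  Combining: H⁻¹·s·T·F⁻¹·Ω²·C⁻¹·A = (kg⁻¹·m⁻²·s²·A²) · s · (kg·s⁻²·A⁻¹) · (kg·m²·s⁻⁴·A⁻²) · (kg²·m⁴·s⁻⁶·A⁻⁴) · (s⁻¹·A⁻¹) · A = kg³·m⁴·s⁻¹⁰·A⁻⁵.
Left is kg⁴·m⁶·s⁻¹²·A⁻⁷; right is kg³·m⁴·s⁻¹⁰·A⁻⁵ — different.

No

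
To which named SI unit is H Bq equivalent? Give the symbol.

Ω

H = Wb/A (inductance = flux per current),
    = kg·m²·s⁻²·A⁻².
Bq = 1/s = s⁻¹ (activity is decays per second).
Combining: H·Bq = (kg·m²·s⁻²·A⁻²) · s⁻¹ = kg·m²·s⁻³·A⁻².
kg·m²·s⁻³·A⁻² is the base-SI form of the ohm.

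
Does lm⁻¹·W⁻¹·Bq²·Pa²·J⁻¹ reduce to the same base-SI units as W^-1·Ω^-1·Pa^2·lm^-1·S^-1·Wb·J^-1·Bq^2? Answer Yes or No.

No

Left side:
  lm = cd.
  So lm⁻¹ = cd⁻¹.
  W = kg·m²·s⁻³.
  So W⁻¹ = kg⁻¹·m⁻²·s³.
  Bq = s⁻¹.
  So Bq² = s⁻².
  Pa = kg·m⁻¹·s⁻².
  So Pa² = kg²·m⁻²·s⁻⁴.
  J = kg·m²·s⁻².
  So J⁻¹ = kg⁻¹·m⁻²·s².
  Combining: lm⁻¹·W⁻¹·Bq²·Pa²·J⁻¹ = cd⁻¹ · (kg⁻¹·m⁻²·s³) · s⁻² · (kg²·m⁻²·s⁻⁴) · (kg⁻¹·m⁻²·s²) = m⁻⁶·s⁻¹·cd⁻¹.
Right side:
  W = kg·m²·s⁻³.
  So W⁻¹ = kg⁻¹·m⁻²·s³.
  Ω = kg·m²·s⁻³·A⁻².
  So Ω⁻¹ = kg⁻¹·m⁻²·s³·A².
  Pa = kg·m⁻¹·s⁻².
  So Pa² = kg²·m⁻²·s⁻⁴.
  lm = cd.
  So lm⁻¹ = cd⁻¹.
  S = kg⁻¹·m⁻²·s³·A².
  So S⁻¹ = kg·m²·s⁻³·A⁻².
  Wb = kg·m²·s⁻²·A⁻¹.
  J = kg·m²·s⁻².
  So J⁻¹ = kg⁻¹·m⁻²·s².
  Bq = s⁻¹.
  So Bq² = s⁻².
  Combining: W⁻¹·Ω⁻¹·Pa²·lm⁻¹·S⁻¹·Wb·J⁻¹·Bq² = (kg⁻¹·m⁻²·s³) · (kg⁻¹·m⁻²·s³·A²) · (kg²·m⁻²·s⁻⁴) · cd⁻¹ · (kg·m²·s⁻³·A⁻²) · (kg·m²·s⁻²·A⁻¹) · (kg⁻¹·m⁻²·s²) · s⁻² = kg·m⁻⁴·s⁻³·A⁻¹·cd⁻¹.
Left is m⁻⁶·s⁻¹·cd⁻¹; right is kg·m⁻⁴·s⁻³·A⁻¹·cd⁻¹ — different.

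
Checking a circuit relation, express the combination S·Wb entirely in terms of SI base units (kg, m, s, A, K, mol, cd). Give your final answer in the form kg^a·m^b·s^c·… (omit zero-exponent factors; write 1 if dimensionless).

s·A

S = 1/Ω (conductance is reciprocal resistance),
    = kg⁻¹·m⁻²·s³·A².
Wb = V·s (flux: a volt is a weber per second),
    = kg·m²·s⁻²·A⁻¹.
Combining: S·Wb = (kg⁻¹·m⁻²·s³·A²) · (kg·m²·s⁻²·A⁻¹) = s·A.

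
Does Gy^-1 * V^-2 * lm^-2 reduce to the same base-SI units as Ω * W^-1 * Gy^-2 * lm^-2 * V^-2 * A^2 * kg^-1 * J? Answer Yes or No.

Yes

Left side:
  Gy = m²·s⁻².
  So Gy⁻¹ = m⁻²·s².
  V = kg·m²·s⁻³·A⁻¹.
  So V⁻² = kg⁻²·m⁻⁴·s⁶·A².
  lm = cd.
  So lm⁻² = cd⁻².
  Combining: Gy⁻¹·V⁻²·lm⁻² = (m⁻²·s²) · (kg⁻²·m⁻⁴·s⁶·A²) · cd⁻² = kg⁻²·m⁻⁶·s⁸·A²·cd⁻².
Right side:
  Ω = kg·m²·s⁻³·A⁻².
  W = kg·m²·s⁻³.
  So W⁻¹ = kg⁻¹·m⁻²·s³.
  Gy = m²·s⁻².
  So Gy⁻² = m⁻⁴·s⁴.
  lm = cd.
  So lm⁻² = cd⁻².
  V = kg·m²·s⁻³·A⁻¹.
  So V⁻² = kg⁻²·m⁻⁴·s⁶·A².
  J = kg·m²·s⁻².
  Combining: Ω·W⁻¹·Gy⁻²·lm⁻²·V⁻²·A²·kg⁻¹·J = (kg·m²·s⁻³·A⁻²) · (kg⁻¹·m⁻²·s³) · (m⁻⁴·s⁴) · cd⁻² · (kg⁻²·m⁻⁴·s⁶·A²) · A² · kg⁻¹ · (kg·m²·s⁻²) = kg⁻²·m⁻⁶·s⁸·A²·cd⁻².
Both reduce to kg⁻²·m⁻⁶·s⁸·A²·cd⁻².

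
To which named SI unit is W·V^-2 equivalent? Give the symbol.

S

W = kg·m²·s⁻³.
V = kg·m²·s⁻³·A⁻¹.
So V⁻² = kg⁻²·m⁻⁴·s⁶·A².
Combining: W·V⁻² = (kg·m²·s⁻³) · (kg⁻²·m⁻⁴·s⁶·A²) = kg⁻¹·m⁻²·s³·A².
kg⁻¹·m⁻²·s³·A² is the base-SI form of the siemens.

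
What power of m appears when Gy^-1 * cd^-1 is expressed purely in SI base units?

Gy = m²·s⁻².
So Gy⁻¹ = m⁻²·s².
Combining: Gy⁻¹·cd⁻¹ = (m⁻²·s²) · cd⁻¹ = m⁻²·s²·cd⁻¹.
The exponent of m is -2.

-2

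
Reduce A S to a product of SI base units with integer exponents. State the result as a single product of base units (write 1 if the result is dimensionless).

S = kg⁻¹·m⁻²·s³·A².
Combining: A·S = A · (kg⁻¹·m⁻²·s³·A²) = kg⁻¹·m⁻²·s³·A³.

kg⁻¹·m⁻²·s³·A³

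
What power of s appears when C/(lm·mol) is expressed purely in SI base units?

1

lm = cd·sr = cd (luminous flux; sr is dimensionless).
So lm⁻¹ = cd⁻¹.
C = A·s = s·A (charge = current × time).
Combining: lm⁻¹·C·mol⁻¹ = cd⁻¹ · (s·A) · mol⁻¹ = s·A·mol⁻¹·cd⁻¹.
The exponent of s is 1.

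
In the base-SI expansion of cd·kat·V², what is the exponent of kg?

kat = mol/s = s⁻¹·mol (catalytic activity).
V = W/A (potential = power per current),
    = kg·m²·s⁻³·A⁻¹.
So V² = kg²·m⁴·s⁻⁶·A⁻².
Combining: cd·kat·V² = cd · (s⁻¹·mol) · (kg²·m⁴·s⁻⁶·A⁻²) = kg²·m⁴·s⁻⁷·A⁻²·mol·cd.
The exponent of kg is 2.

2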